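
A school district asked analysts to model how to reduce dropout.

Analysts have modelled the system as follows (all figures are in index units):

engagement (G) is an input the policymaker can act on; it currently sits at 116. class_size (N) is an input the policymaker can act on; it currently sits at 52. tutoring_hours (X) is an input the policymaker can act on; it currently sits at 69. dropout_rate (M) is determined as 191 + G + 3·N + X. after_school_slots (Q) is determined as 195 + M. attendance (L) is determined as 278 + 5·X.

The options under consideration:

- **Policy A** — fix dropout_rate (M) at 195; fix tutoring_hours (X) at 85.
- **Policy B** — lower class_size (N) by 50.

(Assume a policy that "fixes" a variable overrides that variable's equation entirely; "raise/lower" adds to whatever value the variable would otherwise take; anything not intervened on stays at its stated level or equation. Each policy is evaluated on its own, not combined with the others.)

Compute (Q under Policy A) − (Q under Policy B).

-187

Policy A (M := 195, X := 85):
  G = 116
  N = 52
  X = 85
  M = 195
  Q = 195 + 195 = 390
Policy B (N − 50):
  G = 116
  N = 52 − 50 = 2
  X = 69
  M = 191 + 116 + 3·2 + 69 = 382
  Q = 195 + 382 = 577
Q: 390 − 577 = -187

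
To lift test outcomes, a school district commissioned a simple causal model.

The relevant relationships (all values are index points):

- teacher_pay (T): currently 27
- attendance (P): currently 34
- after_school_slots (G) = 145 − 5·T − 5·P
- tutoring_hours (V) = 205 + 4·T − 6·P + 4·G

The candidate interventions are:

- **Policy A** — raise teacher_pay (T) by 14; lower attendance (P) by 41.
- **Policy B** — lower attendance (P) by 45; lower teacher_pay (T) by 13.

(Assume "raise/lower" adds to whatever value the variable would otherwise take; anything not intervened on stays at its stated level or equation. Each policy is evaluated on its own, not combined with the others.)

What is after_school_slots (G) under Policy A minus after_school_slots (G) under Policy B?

Policy A (T + 14, P − 41):
  T = 27 + 14 = 41
  P = 34 − 41 = -7
  G = 145 − 5·41 − 5·(-7) = -25
Policy B (P − 45, T − 13):
  T = 27 − 13 = 14
  P = 34 − 45 = -11
  G = 145 − 5·14 − 5·(-11) = 130
G: -25 − 130 = -155

-155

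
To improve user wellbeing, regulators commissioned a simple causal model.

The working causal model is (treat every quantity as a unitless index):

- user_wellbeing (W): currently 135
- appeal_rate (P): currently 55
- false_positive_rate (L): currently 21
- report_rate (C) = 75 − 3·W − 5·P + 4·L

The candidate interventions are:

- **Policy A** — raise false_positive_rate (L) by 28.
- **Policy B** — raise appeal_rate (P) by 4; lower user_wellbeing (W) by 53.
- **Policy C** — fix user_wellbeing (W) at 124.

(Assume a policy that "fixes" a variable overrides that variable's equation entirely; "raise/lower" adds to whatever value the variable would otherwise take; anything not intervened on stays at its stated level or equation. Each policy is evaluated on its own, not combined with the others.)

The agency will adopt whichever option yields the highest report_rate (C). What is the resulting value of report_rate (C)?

Policy A (L + 28):
  W = 135
  P = 55
  L = 21 + 28 = 49
  C = 75 − 3·135 − 5·55 + 4·49 = -409
Policy B (P + 4, W − 53):
  W = 135 − 53 = 82
  P = 55 + 4 = 59
  L = 21
  C = 75 − 3·82 − 5·59 + 4·21 = -382
Policy C (W := 124):
  W = 124
  P = 55
  L = 21
  C = 75 − 3·124 − 5·55 + 4·21 = -488
Comparing — Policy A: C=-409, Policy B: C=-382, Policy C: C=-488. Highest is -382 (Policy B).

-382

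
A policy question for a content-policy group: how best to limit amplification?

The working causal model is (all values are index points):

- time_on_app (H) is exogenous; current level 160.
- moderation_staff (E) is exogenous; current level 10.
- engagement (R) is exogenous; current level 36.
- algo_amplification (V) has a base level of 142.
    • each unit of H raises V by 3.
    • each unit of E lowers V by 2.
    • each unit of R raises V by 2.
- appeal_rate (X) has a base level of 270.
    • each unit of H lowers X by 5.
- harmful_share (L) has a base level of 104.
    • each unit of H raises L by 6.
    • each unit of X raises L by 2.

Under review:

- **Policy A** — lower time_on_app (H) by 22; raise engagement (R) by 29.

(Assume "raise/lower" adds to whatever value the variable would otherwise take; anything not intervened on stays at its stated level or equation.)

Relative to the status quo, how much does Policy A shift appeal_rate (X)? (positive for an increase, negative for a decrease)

110

Baseline:
  H = 160
  X = 270 − 5·160 = -530
Policy A (H − 22, R + 29):
  H = 160 − 22 = 138
  X = 270 − 5·138 = -420
Change in X: -420 − (-530) = 110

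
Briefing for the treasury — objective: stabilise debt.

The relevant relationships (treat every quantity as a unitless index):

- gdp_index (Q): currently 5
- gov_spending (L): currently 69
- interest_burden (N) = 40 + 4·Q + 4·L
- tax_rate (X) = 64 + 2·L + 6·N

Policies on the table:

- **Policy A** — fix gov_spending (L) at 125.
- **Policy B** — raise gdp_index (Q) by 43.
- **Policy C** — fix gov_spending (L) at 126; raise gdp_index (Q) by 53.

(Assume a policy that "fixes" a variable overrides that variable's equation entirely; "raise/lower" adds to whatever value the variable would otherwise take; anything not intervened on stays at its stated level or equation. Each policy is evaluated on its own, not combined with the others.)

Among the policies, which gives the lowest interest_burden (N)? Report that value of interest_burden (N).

Policy A (L := 125):
  Q = 5
  L = 125
  N = 40 + 4·5 + 4·125 = 560
Policy B (Q + 43):
  Q = 5 + 43 = 48
  L = 69
  N = 40 + 4·48 + 4·69 = 508
Policy C (L := 126, Q + 53):
  Q = 5 + 53 = 58
  L = 126
  N = 40 + 4·58 + 4·126 = 776
Comparing — Policy A: N=560, Policy B: N=508, Policy C: N=776. Lowest is 508 (Policy B).

508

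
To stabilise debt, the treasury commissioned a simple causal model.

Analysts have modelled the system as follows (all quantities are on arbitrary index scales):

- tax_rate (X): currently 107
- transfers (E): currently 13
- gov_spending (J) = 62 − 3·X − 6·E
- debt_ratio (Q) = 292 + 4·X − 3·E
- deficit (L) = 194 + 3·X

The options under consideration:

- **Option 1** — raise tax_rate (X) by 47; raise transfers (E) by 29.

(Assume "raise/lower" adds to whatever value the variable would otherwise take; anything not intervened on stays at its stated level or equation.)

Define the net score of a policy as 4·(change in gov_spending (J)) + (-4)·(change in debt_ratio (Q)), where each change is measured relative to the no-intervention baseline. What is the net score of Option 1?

Baseline:
  X = 107
  E = 13
  J = 62 − 3·107 − 6·13 = -337
  Q = 292 + 4·107 − 3·13 = 681
Option 1 (X + 47, E + 29):
  X = 107 + 47 = 154
  E = 13 + 29 = 42
  J = 62 − 3·154 − 6·42 = -652
  Q = 292 + 4·154 − 3·42 = 782
ΔJ = -652 − (-337) = -315; ΔQ = 782 − 681 = 101
Score = 4·(-315) + (-4)·101 = -1664

-1664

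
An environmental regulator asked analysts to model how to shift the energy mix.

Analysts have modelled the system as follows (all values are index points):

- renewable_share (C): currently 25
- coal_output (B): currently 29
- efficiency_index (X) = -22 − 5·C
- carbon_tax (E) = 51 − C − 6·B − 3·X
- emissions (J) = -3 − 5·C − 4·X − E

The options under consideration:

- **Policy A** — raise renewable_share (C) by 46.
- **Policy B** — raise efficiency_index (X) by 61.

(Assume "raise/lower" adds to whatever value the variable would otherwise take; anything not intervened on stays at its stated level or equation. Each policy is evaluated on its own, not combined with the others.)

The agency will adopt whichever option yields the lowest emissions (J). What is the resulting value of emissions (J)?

106

Policy A (C + 46):
  C = 25 + 46 = 71
  B = 29
  X = -22 − 5·71 = -377
  E = 51 − 71 − 6·29 − 3·(-377) = 937
  J = -3 − 5·71 − 4·(-377) − 937 = 213
Policy B (X + 61):
  C = 25
  B = 29
  X = -22 − 5·25 (+61 from intervention) = -86
  E = 51 − 25 − 6·29 − 3·(-86) = 110
  J = -3 − 5·25 − 4·(-86) − 110 = 106
Comparing — Policy A: J=213, Policy B: J=106. Lowest is 106 (Policy B).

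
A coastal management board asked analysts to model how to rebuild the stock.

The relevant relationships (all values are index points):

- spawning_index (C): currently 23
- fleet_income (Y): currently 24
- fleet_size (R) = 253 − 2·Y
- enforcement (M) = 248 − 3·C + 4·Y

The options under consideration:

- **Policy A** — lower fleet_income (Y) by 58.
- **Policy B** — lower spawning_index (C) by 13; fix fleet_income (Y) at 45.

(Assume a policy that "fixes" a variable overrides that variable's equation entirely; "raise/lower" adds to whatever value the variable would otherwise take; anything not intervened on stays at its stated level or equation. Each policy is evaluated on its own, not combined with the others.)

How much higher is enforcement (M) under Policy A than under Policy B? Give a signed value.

Policy A (Y − 58):
  C = 23
  Y = 24 − 58 = -34
  M = 248 − 3·23 + 4·(-34) = 43
Policy B (C − 13, Y := 45):
  C = 23 − 13 = 10
  Y = 45
  M = 248 − 3·10 + 4·45 = 398
M: 43 − 398 = -355

-355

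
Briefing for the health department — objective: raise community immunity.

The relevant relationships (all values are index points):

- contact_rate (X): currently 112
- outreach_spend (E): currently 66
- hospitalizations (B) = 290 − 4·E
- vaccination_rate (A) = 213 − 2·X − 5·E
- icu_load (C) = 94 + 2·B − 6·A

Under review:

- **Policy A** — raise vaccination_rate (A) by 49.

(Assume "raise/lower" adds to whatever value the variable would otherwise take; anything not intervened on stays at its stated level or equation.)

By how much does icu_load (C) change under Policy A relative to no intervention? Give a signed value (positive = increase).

-294

Baseline:
  X = 112
  E = 66
  B = 290 − 4·66 = 26
  A = 213 − 2·112 − 5·66 = -341
  C = 94 + 2·26 − 6·(-341) = 2192
Policy A (A + 49):
  X = 112
  E = 66
  B = 290 − 4·66 = 26
  A = 213 − 2·112 − 5·66 (+49 from intervention) = -292
  C = 94 + 2·26 − 6·(-292) = 1898
Change in C: 1898 − 2192 = -294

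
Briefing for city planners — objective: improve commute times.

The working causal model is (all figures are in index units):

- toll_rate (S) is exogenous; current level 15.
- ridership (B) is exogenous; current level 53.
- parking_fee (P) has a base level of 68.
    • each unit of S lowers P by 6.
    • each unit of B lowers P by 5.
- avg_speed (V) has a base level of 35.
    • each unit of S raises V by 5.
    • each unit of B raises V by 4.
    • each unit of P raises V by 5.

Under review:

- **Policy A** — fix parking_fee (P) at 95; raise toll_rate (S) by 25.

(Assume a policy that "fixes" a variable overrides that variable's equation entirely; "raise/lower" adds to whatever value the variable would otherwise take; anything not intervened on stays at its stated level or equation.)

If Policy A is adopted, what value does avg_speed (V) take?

922

Policy A (P := 95, S + 25):
  S = 15 + 25 = 40
  B = 53
  P = 95
  V = 35 + 5·40 + 4·53 + 5·95 = 922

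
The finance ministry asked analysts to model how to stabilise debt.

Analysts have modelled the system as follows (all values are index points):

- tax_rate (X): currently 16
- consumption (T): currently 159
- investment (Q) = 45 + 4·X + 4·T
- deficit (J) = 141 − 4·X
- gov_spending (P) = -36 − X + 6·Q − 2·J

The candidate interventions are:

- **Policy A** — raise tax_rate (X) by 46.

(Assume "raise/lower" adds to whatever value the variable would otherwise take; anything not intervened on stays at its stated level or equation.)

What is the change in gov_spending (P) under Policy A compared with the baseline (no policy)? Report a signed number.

1426

Baseline:
  X = 16
  T = 159
  Q = 45 + 4·16 + 4·159 = 745
  J = 141 − 4·16 = 77
  P = -36 − 16 + 6·745 − 2·77 = 4264
Policy A (X + 46):
  X = 16 + 46 = 62
  T = 159
  Q = 45 + 4·62 + 4·159 = 929
  J = 141 − 4·62 = -107
  P = -36 − 62 + 6·929 − 2·(-107) = 5690
Change in P: 5690 − 4264 = 1426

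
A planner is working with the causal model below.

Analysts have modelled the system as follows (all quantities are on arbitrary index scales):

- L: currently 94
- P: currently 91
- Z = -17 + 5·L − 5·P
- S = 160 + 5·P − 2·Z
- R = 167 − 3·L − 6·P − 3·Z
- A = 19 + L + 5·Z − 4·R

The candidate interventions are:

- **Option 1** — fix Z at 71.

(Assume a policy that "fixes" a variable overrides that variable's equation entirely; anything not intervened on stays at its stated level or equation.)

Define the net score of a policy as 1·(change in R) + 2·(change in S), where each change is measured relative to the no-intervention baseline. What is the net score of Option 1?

-511

Baseline:
  L = 94
  P = 91
  Z = -17 + 5·94 − 5·91 = -2
  S = 160 + 5·91 − 2·(-2) = 619
  R = 167 − 3·94 − 6·91 − 3·(-2) = -655
Option 1 (Z := 71):
  L = 94
  P = 91
  Z = 71
  S = 160 + 5·91 − 2·71 = 473
  R = 167 − 3·94 − 6·91 − 3·71 = -874
ΔR = -874 − (-655) = -219; ΔS = 473 − 619 = -146
Score = 1·(-219) + 2·(-146) = -511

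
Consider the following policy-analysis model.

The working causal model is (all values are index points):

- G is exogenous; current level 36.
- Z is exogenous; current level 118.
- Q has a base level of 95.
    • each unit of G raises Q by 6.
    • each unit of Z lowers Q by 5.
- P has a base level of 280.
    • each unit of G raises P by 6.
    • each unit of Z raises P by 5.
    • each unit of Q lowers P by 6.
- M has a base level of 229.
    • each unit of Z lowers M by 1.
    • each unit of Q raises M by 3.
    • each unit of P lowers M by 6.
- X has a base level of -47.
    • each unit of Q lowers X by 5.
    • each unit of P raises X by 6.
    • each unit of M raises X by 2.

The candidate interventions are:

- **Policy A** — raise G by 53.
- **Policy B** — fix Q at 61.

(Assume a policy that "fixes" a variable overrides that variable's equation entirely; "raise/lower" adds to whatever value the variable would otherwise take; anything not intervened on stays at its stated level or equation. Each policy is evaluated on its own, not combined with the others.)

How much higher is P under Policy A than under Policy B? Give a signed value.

450

Policy A (G + 53):
  G = 36 + 53 = 89
  Z = 118
  Q = 95 + 6·89 − 5·118 = 39
  P = 280 + 6·89 + 5·118 − 6·39 = 1170
Policy B (Q := 61):
  G = 36
  Z = 118
  Q = 61
  P = 280 + 6·36 + 5·118 − 6·61 = 720
P: 1170 − 720 = 450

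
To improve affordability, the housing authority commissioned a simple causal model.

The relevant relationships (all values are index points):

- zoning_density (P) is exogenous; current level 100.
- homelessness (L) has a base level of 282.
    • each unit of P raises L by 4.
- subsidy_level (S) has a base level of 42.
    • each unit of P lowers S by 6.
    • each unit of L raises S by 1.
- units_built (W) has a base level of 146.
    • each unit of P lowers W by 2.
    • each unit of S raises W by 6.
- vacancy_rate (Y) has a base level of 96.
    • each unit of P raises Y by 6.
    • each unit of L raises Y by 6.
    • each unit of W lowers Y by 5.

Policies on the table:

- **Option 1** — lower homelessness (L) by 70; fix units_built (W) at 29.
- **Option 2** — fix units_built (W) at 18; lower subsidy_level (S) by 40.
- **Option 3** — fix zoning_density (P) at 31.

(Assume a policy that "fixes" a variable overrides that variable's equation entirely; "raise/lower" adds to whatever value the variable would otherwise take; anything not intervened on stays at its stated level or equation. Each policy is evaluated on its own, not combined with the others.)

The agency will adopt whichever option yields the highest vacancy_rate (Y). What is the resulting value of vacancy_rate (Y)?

Option 1 (L − 70, W := 29):
  P = 100
  L = 282 + 4·100 (−70 from intervention) = 612
  S = 42 − 6·100 + 612 = 54
  W = 29
  Y = 96 + 6·100 + 6·612 − 5·29 = 4223
Option 2 (W := 18, S − 40):
  P = 100
  L = 282 + 4·100 = 682
  S = 42 − 6·100 + 682 (−40 from intervention) = 84
  W = 18
  Y = 96 + 6·100 + 6·682 − 5·18 = 4698
Option 3 (P := 31):
  P = 31
  L = 282 + 4·31 = 406
  S = 42 − 6·31 + 406 = 262
  W = 146 − 2·31 + 6·262 = 1656
  Y = 96 + 6·31 + 6·406 − 5·1656 = -5562
Comparing — Option 1: Y=4223, Option 2: Y=4698, Option 3: Y=-5562. Highest is 4698 (Option 2).

4698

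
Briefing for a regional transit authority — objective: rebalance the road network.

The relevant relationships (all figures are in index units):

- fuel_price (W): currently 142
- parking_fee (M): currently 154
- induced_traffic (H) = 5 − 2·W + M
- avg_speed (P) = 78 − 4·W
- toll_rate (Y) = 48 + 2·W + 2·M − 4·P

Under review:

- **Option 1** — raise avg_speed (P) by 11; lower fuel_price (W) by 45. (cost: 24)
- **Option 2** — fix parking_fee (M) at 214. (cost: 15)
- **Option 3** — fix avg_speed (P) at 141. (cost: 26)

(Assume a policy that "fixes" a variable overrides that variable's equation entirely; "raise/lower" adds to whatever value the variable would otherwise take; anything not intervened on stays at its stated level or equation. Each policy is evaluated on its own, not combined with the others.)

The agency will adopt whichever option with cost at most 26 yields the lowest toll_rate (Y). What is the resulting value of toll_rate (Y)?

76

Option 1 (P + 11, W − 45):
  W = 142 − 45 = 97
  M = 154
  P = 78 − 4·97 (+11 from intervention) = -299
  Y = 48 + 2·97 + 2·154 − 4·(-299) = 1746
Option 2 (M := 214):
  W = 142
  M = 214
  P = 78 − 4·142 = -490
  Y = 48 + 2·142 + 2·214 − 4·(-490) = 2720
Option 3 (P := 141):
  W = 142
  M = 154
  P = 141
  Y = 48 + 2·142 + 2·154 − 4·141 = 76
Comparing — Option 1: Y=1746, Option 2: Y=2720, Option 3: Y=76. Lowest is 76 (Option 3).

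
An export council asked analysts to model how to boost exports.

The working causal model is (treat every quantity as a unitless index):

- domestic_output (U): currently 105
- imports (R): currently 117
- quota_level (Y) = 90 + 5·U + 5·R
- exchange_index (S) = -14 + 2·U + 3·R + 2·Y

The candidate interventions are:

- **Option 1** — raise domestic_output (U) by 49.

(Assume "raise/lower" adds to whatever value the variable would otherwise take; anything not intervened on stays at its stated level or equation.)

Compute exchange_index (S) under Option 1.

3535

Option 1 (U + 49):
  U = 105 + 49 = 154
  R = 117
  Y = 90 + 5·154 + 5·117 = 1445
  S = -14 + 2·154 + 3·117 + 2·1445 = 3535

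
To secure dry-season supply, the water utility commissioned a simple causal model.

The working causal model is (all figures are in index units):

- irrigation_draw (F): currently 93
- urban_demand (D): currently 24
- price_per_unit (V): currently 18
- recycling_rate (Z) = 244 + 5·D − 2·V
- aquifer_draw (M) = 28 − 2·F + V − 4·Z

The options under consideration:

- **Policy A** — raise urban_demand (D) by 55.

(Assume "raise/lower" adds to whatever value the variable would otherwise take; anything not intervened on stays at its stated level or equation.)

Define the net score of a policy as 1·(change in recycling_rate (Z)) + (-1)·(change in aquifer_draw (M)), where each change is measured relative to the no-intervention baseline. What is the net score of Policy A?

1375

Baseline:
  F = 93
  D = 24
  V = 18
  Z = 244 + 5·24 − 2·18 = 328
  M = 28 − 2·93 + 18 − 4·328 = -1452
Policy A (D + 55):
  F = 93
  D = 24 + 55 = 79
  V = 18
  Z = 244 + 5·79 − 2·18 = 603
  M = 28 − 2·93 + 18 − 4·603 = -2552
ΔZ = 603 − 328 = 275; ΔM = -2552 − (-1452) = -1100
Score = 1·275 + (-1)·(-1100) = 1375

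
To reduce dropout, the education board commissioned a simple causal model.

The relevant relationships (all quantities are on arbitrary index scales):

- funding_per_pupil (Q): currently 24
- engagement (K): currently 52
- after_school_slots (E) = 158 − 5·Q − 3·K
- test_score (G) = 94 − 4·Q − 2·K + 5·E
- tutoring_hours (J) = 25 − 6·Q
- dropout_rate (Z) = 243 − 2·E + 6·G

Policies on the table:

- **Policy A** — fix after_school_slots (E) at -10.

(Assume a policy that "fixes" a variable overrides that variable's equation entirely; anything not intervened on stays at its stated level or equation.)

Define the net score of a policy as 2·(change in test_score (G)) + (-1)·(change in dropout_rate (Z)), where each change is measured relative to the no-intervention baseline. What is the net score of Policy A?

Baseline:
  Q = 24
  K = 52
  E = 158 − 5·24 − 3·52 = -118
  G = 94 − 4·24 − 2·52 + 5·(-118) = -696
  Z = 243 − 2·(-118) + 6·(-696) = -3697
Policy A (E := -10):
  Q = 24
  K = 52
  E = -10
  G = 94 − 4·24 − 2·52 + 5·(-10) = -156
  Z = 243 − 2·(-10) + 6·(-156) = -673
ΔG = -156 − (-696) = 540; ΔZ = -673 − (-3697) = 3024
Score = 2·540 + (-1)·3024 = -1944

-1944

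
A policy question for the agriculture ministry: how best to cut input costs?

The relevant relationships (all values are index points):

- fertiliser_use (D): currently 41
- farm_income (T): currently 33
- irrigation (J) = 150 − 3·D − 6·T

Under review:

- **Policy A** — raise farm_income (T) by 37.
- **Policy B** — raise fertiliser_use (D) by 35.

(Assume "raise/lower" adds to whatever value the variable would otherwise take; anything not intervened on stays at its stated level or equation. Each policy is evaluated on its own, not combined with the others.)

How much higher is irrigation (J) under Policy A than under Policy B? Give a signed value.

Policy A (T + 37):
  D = 41
  T = 33 + 37 = 70
  J = 150 − 3·41 − 6·70 = -393
Policy B (D + 35):
  D = 41 + 35 = 76
  T = 33
  J = 150 − 3·76 − 6·33 = -276
J: -393 − (-276) = -117

-117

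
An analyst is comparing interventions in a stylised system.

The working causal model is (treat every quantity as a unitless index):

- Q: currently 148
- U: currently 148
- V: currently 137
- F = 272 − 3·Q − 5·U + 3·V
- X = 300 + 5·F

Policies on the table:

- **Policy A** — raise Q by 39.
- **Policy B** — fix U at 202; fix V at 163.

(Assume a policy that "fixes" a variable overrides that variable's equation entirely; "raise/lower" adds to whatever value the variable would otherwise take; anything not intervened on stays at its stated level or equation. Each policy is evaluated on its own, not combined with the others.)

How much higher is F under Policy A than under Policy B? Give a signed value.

75

Policy A (Q + 39):
  Q = 148 + 39 = 187
  U = 148
  V = 137
  F = 272 − 3·187 − 5·148 + 3·137 = -618
Policy B (U := 202, V := 163):
  Q = 148
  U = 202
  V = 163
  F = 272 − 3·148 − 5·202 + 3·163 = -693
F: -618 − (-693) = 75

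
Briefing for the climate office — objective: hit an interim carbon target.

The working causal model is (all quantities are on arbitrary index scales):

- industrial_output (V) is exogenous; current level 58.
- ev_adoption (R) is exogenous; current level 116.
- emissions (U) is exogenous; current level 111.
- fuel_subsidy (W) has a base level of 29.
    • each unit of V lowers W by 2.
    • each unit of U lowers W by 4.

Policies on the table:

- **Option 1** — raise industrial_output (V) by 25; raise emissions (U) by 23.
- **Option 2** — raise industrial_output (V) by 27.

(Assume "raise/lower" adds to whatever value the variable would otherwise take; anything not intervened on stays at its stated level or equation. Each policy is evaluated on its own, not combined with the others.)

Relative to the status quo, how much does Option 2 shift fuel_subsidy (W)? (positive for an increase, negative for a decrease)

Baseline:
  V = 58
  U = 111
  W = 29 − 2·58 − 4·111 = -531
Option 2 (V + 27):
  V = 58 + 27 = 85
  U = 111
  W = 29 − 2·85 − 4·111 = -585
Change in W: -585 − (-531) = -54

-54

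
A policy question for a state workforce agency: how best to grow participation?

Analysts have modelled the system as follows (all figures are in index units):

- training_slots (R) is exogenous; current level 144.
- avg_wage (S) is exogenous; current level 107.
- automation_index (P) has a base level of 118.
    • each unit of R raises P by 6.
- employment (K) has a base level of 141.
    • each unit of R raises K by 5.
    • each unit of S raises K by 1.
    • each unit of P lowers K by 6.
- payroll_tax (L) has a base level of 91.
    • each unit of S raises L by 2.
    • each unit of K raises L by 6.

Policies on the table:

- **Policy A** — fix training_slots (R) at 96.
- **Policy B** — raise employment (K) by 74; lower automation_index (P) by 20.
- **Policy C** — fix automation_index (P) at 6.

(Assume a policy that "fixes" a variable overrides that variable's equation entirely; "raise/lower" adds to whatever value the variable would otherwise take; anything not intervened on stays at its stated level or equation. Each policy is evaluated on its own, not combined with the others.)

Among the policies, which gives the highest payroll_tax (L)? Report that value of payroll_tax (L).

5897

Policy A (R := 96):
  R = 96
  S = 107
  P = 118 + 6·96 = 694
  K = 141 + 5·96 + 107 − 6·694 = -3436
  L = 91 + 2·107 + 6·(-3436) = -20311
Policy B (K + 74, P − 20):
  R = 144
  S = 107
  P = 118 + 6·144 (−20 from intervention) = 962
  K = 141 + 5·144 + 107 − 6·962 (+74 from intervention) = -4730
  L = 91 + 2·107 + 6·(-4730) = -28075
Policy C (P := 6):
  R = 144
  S = 107
  P = 6
  K = 141 + 5·144 + 107 − 6·6 = 932
  L = 91 + 2·107 + 6·932 = 5897
Comparing — Policy A: L=-20311, Policy B: L=-28075, Policy C: L=5897. Highest is 5897 (Policy C).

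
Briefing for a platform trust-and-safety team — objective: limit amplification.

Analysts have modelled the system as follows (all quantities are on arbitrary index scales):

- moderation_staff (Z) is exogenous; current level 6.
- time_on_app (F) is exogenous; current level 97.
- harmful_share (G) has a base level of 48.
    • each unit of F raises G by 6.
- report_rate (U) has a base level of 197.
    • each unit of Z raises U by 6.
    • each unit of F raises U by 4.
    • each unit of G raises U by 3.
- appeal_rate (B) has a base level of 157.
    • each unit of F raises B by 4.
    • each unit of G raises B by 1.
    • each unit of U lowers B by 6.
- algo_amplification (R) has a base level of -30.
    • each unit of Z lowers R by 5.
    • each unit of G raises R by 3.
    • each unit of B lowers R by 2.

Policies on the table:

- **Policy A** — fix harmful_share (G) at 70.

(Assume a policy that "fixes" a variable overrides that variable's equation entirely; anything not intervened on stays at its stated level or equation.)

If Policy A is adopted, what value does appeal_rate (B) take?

Policy A (G := 70):
  Z = 6
  F = 97
  G = 70
  U = 197 + 6·6 + 4·97 + 3·70 = 831
  B = 157 + 4·97 + 70 − 6·831 = -4371

-4371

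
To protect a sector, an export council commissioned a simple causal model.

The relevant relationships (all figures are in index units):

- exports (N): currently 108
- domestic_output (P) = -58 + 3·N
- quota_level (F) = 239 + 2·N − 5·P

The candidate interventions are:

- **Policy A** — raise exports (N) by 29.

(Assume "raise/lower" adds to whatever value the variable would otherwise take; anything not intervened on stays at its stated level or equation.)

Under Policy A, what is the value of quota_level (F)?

-1252

Policy A (N + 29):
  N = 108 + 29 = 137
  P = -58 + 3·137 = 353
  F = 239 + 2·137 − 5·353 = -1252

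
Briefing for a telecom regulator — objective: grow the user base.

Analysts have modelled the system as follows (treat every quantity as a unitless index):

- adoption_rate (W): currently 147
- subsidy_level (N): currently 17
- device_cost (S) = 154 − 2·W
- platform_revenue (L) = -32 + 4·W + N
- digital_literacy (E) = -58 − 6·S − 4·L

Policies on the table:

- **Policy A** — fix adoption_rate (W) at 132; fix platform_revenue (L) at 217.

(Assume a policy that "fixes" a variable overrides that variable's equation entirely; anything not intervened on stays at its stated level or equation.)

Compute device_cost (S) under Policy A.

-110

Policy A (W := 132, L := 217):
  W = 132
  S = 154 − 2·132 = -110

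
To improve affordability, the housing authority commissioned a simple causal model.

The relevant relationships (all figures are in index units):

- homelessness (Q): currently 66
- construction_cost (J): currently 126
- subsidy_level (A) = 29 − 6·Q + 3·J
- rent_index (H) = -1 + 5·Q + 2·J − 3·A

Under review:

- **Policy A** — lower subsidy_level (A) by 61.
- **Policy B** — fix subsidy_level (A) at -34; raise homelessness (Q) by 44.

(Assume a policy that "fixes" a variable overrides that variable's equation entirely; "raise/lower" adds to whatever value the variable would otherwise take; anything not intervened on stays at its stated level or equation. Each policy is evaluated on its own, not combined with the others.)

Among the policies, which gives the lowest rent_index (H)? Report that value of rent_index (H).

Policy A (A − 61):
  Q = 66
  J = 126
  A = 29 − 6·66 + 3·126 (−61 from intervention) = -50
  H = -1 + 5·66 + 2·126 − 3·(-50) = 731
Policy B (A := -34, Q + 44):
  Q = 66 + 44 = 110
  J = 126
  A = -34
  H = -1 + 5·110 + 2·126 − 3·(-34) = 903
Comparing — Policy A: H=731, Policy B: H=903. Lowest is 731 (Policy A).

731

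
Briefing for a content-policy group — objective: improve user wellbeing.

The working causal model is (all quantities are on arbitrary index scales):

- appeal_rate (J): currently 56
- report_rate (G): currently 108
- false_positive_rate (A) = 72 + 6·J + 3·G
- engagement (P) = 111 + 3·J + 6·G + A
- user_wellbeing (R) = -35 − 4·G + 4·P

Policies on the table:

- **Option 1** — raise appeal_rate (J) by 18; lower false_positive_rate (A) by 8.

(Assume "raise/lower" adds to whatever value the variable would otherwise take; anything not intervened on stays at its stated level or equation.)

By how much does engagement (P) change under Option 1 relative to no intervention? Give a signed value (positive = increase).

154

Baseline:
  J = 56
  G = 108
  A = 72 + 6·56 + 3·108 = 732
  P = 111 + 3·56 + 6·108 + 732 = 1659
Option 1 (J + 18, A − 8):
  J = 56 + 18 = 74
  G = 108
  A = 72 + 6·74 + 3·108 (−8 from intervention) = 832
  P = 111 + 3·74 + 6·108 + 832 = 1813
Change in P: 1813 − 1659 = 154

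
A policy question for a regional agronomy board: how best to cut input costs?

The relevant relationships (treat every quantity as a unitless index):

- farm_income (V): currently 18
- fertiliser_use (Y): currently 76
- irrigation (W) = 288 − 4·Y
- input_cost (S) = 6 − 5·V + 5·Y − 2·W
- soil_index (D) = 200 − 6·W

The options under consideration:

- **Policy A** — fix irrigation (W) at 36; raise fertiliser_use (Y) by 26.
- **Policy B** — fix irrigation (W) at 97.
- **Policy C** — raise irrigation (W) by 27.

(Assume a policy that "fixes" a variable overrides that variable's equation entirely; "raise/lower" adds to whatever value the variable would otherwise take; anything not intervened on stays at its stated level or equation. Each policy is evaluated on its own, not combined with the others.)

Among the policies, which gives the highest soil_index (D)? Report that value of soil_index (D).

134

Policy A (W := 36, Y + 26):
  Y = 76 + 26 = 102
  W = 36
  D = 200 − 6·36 = -16
Policy B (W := 97):
  Y = 76
  W = 97
  D = 200 − 6·97 = -382
Policy C (W + 27):
  Y = 76
  W = 288 − 4·76 (+27 from intervention) = 11
  D = 200 − 6·11 = 134
Comparing — Policy A: D=-16, Policy B: D=-382, Policy C: D=134. Highest is 134 (Policy C).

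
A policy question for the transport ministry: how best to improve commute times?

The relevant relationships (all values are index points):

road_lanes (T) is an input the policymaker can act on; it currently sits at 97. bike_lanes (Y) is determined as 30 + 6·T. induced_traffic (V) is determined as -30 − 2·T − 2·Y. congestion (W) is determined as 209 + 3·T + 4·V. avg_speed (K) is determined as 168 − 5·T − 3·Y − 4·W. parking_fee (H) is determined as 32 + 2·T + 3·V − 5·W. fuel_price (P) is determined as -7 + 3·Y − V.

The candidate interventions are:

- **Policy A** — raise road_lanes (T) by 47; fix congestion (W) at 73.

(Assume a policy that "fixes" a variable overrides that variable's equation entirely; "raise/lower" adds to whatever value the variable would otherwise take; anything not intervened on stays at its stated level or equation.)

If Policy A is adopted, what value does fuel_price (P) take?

4781

Policy A (T + 47, W := 73):
  T = 97 + 47 = 144
  Y = 30 + 6·144 = 894
  V = -30 − 2·144 − 2·894 = -2106
  P = -7 + 3·894 − (-2106) = 4781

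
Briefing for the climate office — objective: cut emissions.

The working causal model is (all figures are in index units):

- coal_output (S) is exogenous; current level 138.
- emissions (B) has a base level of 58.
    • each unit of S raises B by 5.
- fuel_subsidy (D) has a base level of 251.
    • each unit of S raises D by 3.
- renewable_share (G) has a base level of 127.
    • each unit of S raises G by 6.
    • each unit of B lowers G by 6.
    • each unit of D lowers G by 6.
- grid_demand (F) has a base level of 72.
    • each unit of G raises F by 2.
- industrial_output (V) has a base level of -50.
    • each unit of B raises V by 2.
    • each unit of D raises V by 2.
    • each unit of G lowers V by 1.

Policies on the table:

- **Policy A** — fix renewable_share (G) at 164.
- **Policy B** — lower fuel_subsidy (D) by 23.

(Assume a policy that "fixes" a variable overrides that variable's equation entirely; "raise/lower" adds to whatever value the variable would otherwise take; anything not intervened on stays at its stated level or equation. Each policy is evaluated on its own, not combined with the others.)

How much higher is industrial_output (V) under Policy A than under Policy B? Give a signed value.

-7503

Policy A (G := 164):
  S = 138
  B = 58 + 5·138 = 748
  D = 251 + 3·138 = 665
  G = 164
  V = -50 + 2·748 + 2·665 − 164 = 2612
Policy B (D − 23):
  S = 138
  B = 58 + 5·138 = 748
  D = 251 + 3·138 (−23 from intervention) = 642
  G = 127 + 6·138 − 6·748 − 6·642 = -7385
  V = -50 + 2·748 + 2·642 − (-7385) = 10115
V: 2612 − 10115 = -7503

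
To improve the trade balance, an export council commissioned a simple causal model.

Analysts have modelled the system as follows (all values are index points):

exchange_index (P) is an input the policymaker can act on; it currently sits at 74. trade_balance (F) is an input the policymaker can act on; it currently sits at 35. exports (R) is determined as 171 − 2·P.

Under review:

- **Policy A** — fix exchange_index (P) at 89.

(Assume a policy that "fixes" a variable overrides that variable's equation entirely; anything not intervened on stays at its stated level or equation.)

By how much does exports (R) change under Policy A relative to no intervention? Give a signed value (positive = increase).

Baseline:
  P = 74
  R = 171 − 2·74 = 23
Policy A (P := 89):
  P = 89
  R = 171 − 2·89 = -7
Change in R: -7 − 23 = -30

-30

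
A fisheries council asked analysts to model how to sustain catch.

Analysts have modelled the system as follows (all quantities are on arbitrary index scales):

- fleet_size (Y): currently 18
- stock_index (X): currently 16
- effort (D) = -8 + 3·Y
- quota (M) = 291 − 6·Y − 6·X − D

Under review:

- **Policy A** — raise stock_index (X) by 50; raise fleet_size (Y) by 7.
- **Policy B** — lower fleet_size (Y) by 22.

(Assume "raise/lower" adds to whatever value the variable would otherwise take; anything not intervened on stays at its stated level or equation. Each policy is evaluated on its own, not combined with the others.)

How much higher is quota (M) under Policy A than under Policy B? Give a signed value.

-561

Policy A (X + 50, Y + 7):
  Y = 18 + 7 = 25
  X = 16 + 50 = 66
  D = -8 + 3·25 = 67
  M = 291 − 6·25 − 6·66 − 67 = -322
Policy B (Y − 22):
  Y = 18 − 22 = -4
  X = 16
  D = -8 + 3·(-4) = -20
  M = 291 − 6·(-4) − 6·16 − (-20) = 239
M: -322 − 239 = -561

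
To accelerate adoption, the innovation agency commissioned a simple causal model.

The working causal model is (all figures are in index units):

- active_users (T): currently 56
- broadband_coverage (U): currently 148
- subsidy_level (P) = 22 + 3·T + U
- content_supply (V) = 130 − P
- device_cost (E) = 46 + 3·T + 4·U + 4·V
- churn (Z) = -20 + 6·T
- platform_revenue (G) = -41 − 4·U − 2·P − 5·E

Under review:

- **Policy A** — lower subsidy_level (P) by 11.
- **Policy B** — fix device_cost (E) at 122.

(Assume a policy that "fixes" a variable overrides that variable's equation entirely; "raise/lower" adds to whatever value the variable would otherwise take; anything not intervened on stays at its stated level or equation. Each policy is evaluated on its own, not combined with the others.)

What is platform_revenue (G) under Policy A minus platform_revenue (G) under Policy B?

Policy A (P − 11):
  T = 56
  U = 148
  P = 22 + 3·56 + 148 (−11 from intervention) = 327
  V = 130 − 327 = -197
  E = 46 + 3·56 + 4·148 + 4·(-197) = 18
  G = -41 − 4·148 − 2·327 − 5·18 = -1377
Policy B (E := 122):
  T = 56
  U = 148
  P = 22 + 3·56 + 148 = 338
  V = 130 − 338 = -208
  E = 122
  G = -41 − 4·148 − 2·338 − 5·122 = -1919
G: -1377 − (-1919) = 542

542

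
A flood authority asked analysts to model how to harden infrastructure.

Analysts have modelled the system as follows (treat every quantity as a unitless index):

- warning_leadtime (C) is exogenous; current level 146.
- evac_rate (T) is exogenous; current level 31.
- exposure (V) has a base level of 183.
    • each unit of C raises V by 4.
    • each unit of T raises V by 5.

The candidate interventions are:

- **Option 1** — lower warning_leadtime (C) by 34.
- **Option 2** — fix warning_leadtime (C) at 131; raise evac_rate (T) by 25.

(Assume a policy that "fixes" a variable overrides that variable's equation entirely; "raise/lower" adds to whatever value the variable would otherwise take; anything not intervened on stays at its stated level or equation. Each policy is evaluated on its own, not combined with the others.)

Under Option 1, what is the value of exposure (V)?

786

Option 1 (C − 34):
  C = 146 − 34 = 112
  T = 31
  V = 183 + 4·112 + 5·31 = 786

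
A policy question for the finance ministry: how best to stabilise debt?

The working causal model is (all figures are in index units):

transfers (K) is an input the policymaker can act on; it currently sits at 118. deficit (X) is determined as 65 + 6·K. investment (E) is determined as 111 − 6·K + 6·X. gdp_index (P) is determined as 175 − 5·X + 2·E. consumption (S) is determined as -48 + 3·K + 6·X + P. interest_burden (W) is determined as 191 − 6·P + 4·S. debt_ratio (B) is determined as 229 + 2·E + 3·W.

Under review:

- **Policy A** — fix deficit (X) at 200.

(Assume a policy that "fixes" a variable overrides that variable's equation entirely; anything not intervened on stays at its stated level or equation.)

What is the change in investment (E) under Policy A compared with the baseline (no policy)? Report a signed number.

Baseline:
  K = 118
  X = 65 + 6·118 = 773
  E = 111 − 6·118 + 6·773 = 4041
Policy A (X := 200):
  K = 118
  X = 200
  E = 111 − 6·118 + 6·200 = 603
Change in E: 603 − 4041 = -3438

-3438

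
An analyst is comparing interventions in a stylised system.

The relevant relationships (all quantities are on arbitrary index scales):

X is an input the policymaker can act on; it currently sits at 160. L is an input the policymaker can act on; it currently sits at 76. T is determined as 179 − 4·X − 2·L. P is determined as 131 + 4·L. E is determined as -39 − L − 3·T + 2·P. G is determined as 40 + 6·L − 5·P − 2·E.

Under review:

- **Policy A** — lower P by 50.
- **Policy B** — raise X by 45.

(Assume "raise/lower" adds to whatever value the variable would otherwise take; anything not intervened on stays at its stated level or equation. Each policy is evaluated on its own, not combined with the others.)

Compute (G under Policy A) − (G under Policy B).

1530

Policy A (P − 50):
  X = 160
  L = 76
  T = 179 − 4·160 − 2·76 = -613
  P = 131 + 4·76 (−50 from intervention) = 385
  E = -39 − 76 − 3·(-613) + 2·385 = 2494
  G = 40 + 6·76 − 5·385 − 2·2494 = -6417
Policy B (X + 45):
  X = 160 + 45 = 205
  L = 76
  T = 179 − 4·205 − 2·76 = -793
  P = 131 + 4·76 = 435
  E = -39 − 76 − 3·(-793) + 2·435 = 3134
  G = 40 + 6·76 − 5·435 − 2·3134 = -7947
G: -6417 − (-7947) = 1530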